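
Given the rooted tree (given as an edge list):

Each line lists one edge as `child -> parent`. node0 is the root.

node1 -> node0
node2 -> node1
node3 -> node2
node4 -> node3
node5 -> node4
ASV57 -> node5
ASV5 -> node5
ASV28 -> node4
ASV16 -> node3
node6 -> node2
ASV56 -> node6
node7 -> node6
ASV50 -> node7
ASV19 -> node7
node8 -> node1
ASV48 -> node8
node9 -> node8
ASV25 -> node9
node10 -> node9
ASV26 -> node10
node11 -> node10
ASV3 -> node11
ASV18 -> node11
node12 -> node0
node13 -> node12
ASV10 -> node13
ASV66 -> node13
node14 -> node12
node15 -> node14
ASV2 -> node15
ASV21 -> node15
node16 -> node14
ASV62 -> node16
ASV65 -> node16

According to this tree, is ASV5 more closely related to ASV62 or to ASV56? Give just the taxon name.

ASV56

The MRCA of ASV5 and ASV56 subtends ((((ASV57,ASV5),ASV28),ASV16),(ASV56,(ASV50,ASV19))) (7 taxa).
The MRCA of ASV5 and ASV62 is the root, subtending the entire tree (18 taxa).
The first is nested inside the second, so ASV5 shares a more recent common ancestor with ASV56.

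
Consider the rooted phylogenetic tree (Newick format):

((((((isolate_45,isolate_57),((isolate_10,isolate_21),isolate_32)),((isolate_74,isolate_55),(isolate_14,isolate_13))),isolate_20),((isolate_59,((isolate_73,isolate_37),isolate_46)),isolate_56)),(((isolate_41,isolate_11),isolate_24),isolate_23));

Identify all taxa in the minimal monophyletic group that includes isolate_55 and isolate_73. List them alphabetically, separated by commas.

isolate_10, isolate_13, isolate_14, isolate_20, isolate_21, isolate_32, isolate_37, isolate_45, isolate_46, isolate_55, isolate_56, isolate_57, isolate_59, isolate_73, isolate_74

Tracing isolate_55: it sits inside (isolate_74,isolate_55).
Tracing isolate_73: it sits inside (isolate_73,isolate_37).
The smallest clade enclosing both is (((((isolate_45,isolate_57),((isolate_10,isolate_21),isolate_32)),((isolate_74,isolate_55),(isolate_14,isolate_13))),isolate_20),((isolate_59,((isolate_73,isolate_37),isolate_46)),isolate_56)); the answer is its 15 terminal taxa in alphabetical order.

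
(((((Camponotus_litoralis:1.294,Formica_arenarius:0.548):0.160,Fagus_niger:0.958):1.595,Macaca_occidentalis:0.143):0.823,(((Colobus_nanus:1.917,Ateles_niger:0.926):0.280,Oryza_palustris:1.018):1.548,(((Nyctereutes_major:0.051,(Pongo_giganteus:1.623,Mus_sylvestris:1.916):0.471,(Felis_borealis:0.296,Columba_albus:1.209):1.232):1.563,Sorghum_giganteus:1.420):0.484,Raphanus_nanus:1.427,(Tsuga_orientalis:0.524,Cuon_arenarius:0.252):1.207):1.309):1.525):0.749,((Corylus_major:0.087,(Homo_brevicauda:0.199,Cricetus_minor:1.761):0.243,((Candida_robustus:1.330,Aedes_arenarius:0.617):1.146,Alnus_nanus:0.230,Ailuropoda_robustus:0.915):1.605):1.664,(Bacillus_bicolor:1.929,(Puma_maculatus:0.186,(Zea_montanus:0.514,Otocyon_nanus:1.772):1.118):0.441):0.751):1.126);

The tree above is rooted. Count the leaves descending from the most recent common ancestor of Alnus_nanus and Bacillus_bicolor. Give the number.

The MRCA of Alnus_nanus and Bacillus_bicolor is the node subtending ((Corylus_major,(Homo_brevicauda,Cricetus_minor),((Candida_robustus,Aedes_arenarius),Alnus_nanus,Ailuropoda_robustus)),(Bacillus_bicolor,(Puma_maculatus,(Zea_montanus,Otocyon_nanus)))).
That clade contains 11 terminal taxa: Aedes_arenarius, Ailuropoda_robustus, Alnus_nanus, Bacillus_bicolor, Candida_robustus, Corylus_major, Cricetus_minor, Homo_brevicauda, Otocyon_nanus, Puma_maculatus, Zea_montanus.

11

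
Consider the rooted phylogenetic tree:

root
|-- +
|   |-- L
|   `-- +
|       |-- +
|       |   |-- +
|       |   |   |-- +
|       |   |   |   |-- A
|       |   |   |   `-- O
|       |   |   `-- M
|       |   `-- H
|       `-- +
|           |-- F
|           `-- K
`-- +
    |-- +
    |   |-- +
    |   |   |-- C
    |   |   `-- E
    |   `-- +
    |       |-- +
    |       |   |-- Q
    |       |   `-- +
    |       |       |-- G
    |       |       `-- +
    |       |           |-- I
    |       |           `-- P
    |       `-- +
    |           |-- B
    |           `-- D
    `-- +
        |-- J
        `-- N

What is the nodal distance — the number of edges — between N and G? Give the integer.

7

The MRCA of N and G is the node subtending (((C,E),((Q,(G,(I,P))),(B,D))),(J,N)).
From N up to that node: 2 branches. From G up to the same node: 5 branches. Total: 2 + 5 = 7.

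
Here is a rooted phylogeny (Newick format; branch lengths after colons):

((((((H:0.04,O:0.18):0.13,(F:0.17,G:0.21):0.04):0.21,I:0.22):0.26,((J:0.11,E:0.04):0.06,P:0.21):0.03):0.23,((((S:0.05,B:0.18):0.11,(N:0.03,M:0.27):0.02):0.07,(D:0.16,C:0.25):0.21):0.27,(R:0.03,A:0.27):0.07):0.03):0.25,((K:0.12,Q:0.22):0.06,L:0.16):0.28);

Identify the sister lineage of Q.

K

Q attaches to the tree at the node subtending (K,Q).
The other lineage descending from that same node — the sister group — is the single tip K.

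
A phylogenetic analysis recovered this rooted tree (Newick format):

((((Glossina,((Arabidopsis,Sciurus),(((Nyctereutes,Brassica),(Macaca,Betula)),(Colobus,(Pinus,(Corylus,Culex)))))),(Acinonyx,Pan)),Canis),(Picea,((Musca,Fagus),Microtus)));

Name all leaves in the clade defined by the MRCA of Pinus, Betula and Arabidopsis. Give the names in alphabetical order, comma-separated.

Arabidopsis, Betula, Brassica, Colobus, Corylus, Culex, Macaca, Nyctereutes, Pinus, Sciurus

Tracing Pinus: it sits inside (Pinus,(Corylus,Culex)).
Tracing Betula: it sits inside (Macaca,Betula).
Tracing Arabidopsis: it sits inside (Arabidopsis,Sciurus).
The smallest clade enclosing all 3 is ((Arabidopsis,Sciurus),(((Nyctereutes,Brassica),(Macaca,Betula)),(Colobus,(Pinus,(Corylus,Culex))))); the answer is its 10 terminal taxa in alphabetical order.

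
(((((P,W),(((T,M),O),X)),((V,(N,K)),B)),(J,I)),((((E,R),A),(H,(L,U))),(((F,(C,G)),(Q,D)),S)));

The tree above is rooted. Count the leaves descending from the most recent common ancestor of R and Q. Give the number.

The MRCA of R and Q is the node subtending ((((E,R),A),(H,(L,U))),(((F,(C,G)),(Q,D)),S)).
That clade contains 12 terminal taxa: A, C, D, E, F, G, H, L, Q, R, S, U.

12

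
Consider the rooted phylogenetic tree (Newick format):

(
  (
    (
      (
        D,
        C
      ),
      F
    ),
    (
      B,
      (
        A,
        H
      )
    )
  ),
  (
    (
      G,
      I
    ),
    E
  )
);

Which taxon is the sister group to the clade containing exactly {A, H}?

B

The clade containing exactly {A, H} attaches to the tree at the node subtending (B,(A,H)).
The other lineage descending from that same node — the sister group — is the single tip B.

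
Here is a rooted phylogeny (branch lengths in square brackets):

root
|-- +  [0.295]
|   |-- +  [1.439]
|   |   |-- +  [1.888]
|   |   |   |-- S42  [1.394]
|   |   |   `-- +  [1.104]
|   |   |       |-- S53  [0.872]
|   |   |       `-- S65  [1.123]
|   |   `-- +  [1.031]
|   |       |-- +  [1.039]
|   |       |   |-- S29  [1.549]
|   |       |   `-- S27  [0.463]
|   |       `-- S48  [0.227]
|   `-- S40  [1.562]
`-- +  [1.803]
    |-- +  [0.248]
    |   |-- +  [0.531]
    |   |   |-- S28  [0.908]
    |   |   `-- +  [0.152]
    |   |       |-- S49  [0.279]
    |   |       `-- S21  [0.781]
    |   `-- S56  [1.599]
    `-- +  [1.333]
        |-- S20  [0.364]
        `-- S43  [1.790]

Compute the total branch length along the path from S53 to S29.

7.483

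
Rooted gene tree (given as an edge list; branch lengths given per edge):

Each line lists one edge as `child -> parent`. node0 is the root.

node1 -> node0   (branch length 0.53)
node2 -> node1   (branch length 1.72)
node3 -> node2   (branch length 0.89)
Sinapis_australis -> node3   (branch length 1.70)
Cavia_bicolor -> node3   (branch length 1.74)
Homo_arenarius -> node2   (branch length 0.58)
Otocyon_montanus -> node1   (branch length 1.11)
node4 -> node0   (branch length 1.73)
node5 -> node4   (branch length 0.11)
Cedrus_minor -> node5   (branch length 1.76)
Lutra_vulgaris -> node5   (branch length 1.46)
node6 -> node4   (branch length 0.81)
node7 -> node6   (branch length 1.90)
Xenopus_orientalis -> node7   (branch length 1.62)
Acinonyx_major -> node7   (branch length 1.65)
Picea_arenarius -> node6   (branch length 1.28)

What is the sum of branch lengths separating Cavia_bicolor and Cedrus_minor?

8.48

The path runs Cavia_bicolor → … → MRCA → … → Cedrus_minor; the MRCA is the root of the tree.
Branch lengths along that path: 1.74 + 0.89 + 1.72 + 0.53 + 1.73 + 0.11 + 1.76 = 8.48.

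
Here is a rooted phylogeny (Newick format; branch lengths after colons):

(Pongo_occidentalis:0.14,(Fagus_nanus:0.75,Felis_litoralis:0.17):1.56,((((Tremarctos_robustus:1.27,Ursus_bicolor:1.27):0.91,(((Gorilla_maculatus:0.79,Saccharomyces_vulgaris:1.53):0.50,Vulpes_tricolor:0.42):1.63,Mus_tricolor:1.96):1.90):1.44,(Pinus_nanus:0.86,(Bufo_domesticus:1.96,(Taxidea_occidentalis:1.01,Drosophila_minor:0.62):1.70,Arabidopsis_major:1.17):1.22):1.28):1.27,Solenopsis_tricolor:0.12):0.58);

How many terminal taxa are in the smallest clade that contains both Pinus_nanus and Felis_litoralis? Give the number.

15

The MRCA of Pinus_nanus and Felis_litoralis is the root, so the clade is the entire tree.
That clade contains 15 terminal taxa: Arabidopsis_major, Bufo_domesticus, Drosophila_minor, Fagus_nanus, Felis_litoralis, Gorilla_maculatus, Mus_tricolor, Pinus_nanus, Pongo_occidentalis, Saccharomyces_vulgaris, Solenopsis_tricolor, Taxidea_occidentalis, Tremarctos_robustus, Ursus_bicolor, Vulpes_tricolor.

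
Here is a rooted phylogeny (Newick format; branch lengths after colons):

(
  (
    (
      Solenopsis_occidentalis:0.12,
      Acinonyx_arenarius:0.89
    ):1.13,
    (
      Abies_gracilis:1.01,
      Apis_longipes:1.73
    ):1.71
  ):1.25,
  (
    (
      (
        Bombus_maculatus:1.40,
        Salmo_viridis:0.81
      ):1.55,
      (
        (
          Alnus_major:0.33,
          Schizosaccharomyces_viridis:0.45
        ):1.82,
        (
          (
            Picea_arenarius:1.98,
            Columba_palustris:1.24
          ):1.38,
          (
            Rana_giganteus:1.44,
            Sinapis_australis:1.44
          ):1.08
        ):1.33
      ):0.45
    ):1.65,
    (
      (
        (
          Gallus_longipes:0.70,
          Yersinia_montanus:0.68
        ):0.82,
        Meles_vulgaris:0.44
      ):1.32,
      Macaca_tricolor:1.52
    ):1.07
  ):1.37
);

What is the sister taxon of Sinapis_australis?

Sinapis_australis attaches to the tree at the node subtending (Rana_giganteus,Sinapis_australis).
The other lineage descending from that same node — the sister group — is the single tip Rana_giganteus.

Rana_giganteus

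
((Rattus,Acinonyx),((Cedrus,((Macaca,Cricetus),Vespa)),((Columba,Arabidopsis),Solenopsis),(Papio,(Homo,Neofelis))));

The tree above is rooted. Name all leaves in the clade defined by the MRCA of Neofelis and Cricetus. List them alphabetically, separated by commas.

Arabidopsis, Cedrus, Columba, Cricetus, Homo, Macaca, Neofelis, Papio, Solenopsis, Vespa

Tracing Neofelis: it sits inside (Homo,Neofelis).
Tracing Cricetus: it sits inside (Macaca,Cricetus).
The smallest clade enclosing both is ((Cedrus,((Macaca,Cricetus),Vespa)),((Columba,Arabidopsis),Solenopsis),(Papio,(Homo,Neofelis))); the answer is its 10 terminal taxa in alphabetical order.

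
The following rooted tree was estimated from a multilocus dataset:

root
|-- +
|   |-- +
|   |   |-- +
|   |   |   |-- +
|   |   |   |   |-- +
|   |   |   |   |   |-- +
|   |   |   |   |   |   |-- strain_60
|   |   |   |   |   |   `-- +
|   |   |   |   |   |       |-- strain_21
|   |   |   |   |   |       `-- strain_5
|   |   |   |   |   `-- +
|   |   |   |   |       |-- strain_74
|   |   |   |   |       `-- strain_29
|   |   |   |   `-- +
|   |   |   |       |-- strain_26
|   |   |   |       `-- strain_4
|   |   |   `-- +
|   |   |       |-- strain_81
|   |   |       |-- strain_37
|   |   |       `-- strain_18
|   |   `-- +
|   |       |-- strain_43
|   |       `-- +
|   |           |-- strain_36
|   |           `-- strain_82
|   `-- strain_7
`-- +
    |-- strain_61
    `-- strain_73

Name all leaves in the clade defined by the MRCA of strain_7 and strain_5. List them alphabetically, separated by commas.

strain_18, strain_21, strain_26, strain_29, strain_36, strain_37, strain_4, strain_43, strain_5, strain_60, strain_7, strain_74, strain_81, strain_82

Tracing strain_7: it sits inside ((((((strain_60,(strain_21,strain_5)),(strain_74,strain_29)),(strain_26,strain_4)),(strain_81,strain_37,strain_18)),(strain_43,(strain_36,strain_82))),strain_7).
Tracing strain_5: it sits inside (strain_21,strain_5).
The smallest clade enclosing both is ((((((strain_60,(strain_21,strain_5)),(strain_74,strain_29)),(strain_26,strain_4)),(strain_81,strain_37,strain_18)),(strain_43,(strain_36,strain_82))),strain_7); the answer is its 14 terminal taxa in alphabetical order.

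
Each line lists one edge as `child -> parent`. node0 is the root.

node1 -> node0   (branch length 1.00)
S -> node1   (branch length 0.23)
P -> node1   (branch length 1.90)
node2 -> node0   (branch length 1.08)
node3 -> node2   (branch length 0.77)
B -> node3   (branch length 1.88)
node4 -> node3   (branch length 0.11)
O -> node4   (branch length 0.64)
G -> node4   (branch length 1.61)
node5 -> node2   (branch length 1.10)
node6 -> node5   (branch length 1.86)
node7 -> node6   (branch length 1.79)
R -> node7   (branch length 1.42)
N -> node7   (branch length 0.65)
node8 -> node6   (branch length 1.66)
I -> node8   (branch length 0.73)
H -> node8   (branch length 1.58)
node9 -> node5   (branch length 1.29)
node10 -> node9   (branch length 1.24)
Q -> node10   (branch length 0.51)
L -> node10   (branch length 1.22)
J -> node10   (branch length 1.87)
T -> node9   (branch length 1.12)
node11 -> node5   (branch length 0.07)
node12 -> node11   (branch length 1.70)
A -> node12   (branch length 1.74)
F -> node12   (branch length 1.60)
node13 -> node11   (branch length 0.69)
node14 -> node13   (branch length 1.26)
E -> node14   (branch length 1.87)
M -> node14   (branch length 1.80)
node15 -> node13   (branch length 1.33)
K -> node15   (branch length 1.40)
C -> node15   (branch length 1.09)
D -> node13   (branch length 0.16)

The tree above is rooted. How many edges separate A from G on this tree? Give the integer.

7

The MRCA of A and G is the node subtending ((B,(O,G)),(((R,N),(I,H)),((Q,L,J),T),((A,F),((E,M),(K,C),D)))).
From A up to that node: 4 branches. From G up to the same node: 3 branches. Total: 4 + 3 = 7.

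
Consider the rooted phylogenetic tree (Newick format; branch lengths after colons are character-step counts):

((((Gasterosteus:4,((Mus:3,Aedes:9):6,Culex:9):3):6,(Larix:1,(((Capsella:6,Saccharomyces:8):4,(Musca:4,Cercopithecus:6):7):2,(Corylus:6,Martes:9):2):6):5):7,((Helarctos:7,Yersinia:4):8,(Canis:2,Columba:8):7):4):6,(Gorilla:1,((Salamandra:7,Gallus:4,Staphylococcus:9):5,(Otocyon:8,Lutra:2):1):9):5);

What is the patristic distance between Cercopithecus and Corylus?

23

The path runs Cercopithecus → … → MRCA → … → Corylus; the MRCA is the node subtending (((Capsella,Saccharomyces),(Musca,Cercopithecus)),(Corylus,Martes)).
Branch lengths along that path: 6 + 7 + 2 + 2 + 6 = 23.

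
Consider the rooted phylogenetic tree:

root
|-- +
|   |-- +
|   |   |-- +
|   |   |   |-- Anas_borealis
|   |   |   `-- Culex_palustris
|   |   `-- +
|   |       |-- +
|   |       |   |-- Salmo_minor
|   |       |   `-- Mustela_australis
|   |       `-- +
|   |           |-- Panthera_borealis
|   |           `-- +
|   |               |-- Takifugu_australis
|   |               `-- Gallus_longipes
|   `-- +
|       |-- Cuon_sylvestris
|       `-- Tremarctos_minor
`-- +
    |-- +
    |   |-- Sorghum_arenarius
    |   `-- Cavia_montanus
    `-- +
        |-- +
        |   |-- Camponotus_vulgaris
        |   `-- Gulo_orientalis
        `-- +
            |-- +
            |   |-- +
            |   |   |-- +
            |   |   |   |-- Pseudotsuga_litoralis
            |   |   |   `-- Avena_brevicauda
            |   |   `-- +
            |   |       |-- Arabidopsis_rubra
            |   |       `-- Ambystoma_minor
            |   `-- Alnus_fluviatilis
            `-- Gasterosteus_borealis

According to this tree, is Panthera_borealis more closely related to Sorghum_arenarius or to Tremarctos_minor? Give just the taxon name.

Tremarctos_minor

The MRCA of Panthera_borealis and Tremarctos_minor subtends (((Anas_borealis,Culex_palustris),((Salmo_minor,Mustela_australis),(Panthera_borealis,(Takifugu_australis,Gallus_longipes)))),(Cuon_sylvestris,Tremarctos_minor)) (9 taxa).
The MRCA of Panthera_borealis and Sorghum_arenarius is the root, subtending the entire tree (19 taxa).
The first is nested inside the second, so Panthera_borealis shares a more recent common ancestor with Tremarctos_minor.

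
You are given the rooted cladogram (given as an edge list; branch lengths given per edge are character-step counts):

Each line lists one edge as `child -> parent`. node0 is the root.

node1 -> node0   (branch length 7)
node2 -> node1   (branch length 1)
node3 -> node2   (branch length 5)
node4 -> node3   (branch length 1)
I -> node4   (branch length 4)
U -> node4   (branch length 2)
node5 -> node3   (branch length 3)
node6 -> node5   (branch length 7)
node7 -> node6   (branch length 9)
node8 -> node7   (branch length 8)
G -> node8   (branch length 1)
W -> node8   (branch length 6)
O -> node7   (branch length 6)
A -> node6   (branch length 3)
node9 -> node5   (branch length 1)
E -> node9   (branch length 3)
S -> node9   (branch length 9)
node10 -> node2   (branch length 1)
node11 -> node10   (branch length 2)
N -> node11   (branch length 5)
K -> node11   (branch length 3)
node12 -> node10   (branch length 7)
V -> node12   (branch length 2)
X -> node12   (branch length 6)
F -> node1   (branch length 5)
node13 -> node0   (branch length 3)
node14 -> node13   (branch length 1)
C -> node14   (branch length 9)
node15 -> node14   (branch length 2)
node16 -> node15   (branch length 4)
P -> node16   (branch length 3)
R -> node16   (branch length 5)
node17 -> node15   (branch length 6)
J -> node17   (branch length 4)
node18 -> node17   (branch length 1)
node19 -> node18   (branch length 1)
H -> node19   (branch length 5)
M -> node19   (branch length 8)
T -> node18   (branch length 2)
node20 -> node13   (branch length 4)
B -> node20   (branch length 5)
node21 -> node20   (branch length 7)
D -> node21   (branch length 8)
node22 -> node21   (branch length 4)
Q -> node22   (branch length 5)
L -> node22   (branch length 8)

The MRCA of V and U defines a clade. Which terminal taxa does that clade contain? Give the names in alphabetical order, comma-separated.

A, E, G, I, K, N, O, S, U, V, W, X

Tracing V: it sits inside (V,X).
Tracing U: it sits inside (I,U).
The smallest clade enclosing both is (((I,U),((((G,W),O),A),(E,S))),((N,K),(V,X))); the answer is its 12 terminal taxa in alphabetical order.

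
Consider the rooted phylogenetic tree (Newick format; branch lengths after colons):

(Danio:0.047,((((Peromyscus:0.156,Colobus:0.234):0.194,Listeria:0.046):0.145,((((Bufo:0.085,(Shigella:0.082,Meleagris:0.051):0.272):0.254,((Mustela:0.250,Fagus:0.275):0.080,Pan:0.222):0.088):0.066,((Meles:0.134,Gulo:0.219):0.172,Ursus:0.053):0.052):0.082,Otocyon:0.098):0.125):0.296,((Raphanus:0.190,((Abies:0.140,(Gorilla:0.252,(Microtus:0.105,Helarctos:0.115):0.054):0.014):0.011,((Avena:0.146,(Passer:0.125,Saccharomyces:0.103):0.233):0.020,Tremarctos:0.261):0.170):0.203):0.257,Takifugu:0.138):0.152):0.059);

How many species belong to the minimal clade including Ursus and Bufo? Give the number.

The MRCA of Ursus and Bufo is the node subtending (((Bufo,(Shigella,Meleagris)),((Mustela,Fagus),Pan)),((Meles,Gulo),Ursus)).
That clade contains 9 terminal taxa: Bufo, Fagus, Gulo, Meleagris, Meles, Mustela, Pan, Shigella, Ursus.

9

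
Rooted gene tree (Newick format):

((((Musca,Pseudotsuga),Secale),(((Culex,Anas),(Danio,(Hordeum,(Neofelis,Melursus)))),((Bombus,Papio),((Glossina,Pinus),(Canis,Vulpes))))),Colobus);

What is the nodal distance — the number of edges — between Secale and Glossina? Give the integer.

The MRCA of Secale and Glossina is the node subtending (((Musca,Pseudotsuga),Secale),(((Culex,Anas),(Danio,(Hordeum,(Neofelis,Melursus)))),((Bombus,Papio),((Glossina,Pinus),(Canis,Vulpes))))).
From Secale up to that node: 2 branches. From Glossina up to the same node: 5 branches. Total: 2 + 5 = 7.

7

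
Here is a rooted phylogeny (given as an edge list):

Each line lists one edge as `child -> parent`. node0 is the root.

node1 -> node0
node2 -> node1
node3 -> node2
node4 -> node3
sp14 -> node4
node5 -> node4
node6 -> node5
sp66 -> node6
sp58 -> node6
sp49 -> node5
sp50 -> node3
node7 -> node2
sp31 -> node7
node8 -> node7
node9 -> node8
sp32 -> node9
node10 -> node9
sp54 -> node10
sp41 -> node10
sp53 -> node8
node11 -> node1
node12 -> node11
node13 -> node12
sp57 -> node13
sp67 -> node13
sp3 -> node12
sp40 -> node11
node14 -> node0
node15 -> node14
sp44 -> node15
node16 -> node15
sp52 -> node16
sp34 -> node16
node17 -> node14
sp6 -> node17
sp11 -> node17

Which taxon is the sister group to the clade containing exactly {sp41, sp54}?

sp32

The clade containing exactly {sp41, sp54} attaches to the tree at the node subtending (sp32,(sp54,sp41)).
The other lineage descending from that same node — the sister group — is the single tip sp32.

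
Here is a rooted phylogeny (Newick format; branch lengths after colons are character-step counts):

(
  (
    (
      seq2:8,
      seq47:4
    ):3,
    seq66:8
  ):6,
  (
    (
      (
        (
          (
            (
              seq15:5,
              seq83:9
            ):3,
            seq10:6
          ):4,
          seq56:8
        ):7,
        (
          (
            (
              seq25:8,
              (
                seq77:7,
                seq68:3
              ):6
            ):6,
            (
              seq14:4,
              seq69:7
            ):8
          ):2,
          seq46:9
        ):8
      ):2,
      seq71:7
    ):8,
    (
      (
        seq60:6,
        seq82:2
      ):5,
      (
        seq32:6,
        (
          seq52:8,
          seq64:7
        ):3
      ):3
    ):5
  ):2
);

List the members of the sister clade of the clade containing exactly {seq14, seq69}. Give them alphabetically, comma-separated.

seq25, seq68, seq77

The clade containing exactly {seq14, seq69} attaches to the tree at the node subtending ((seq25,(seq77,seq68)),(seq14,seq69)).
The other lineage descending from that same node — the sister group — is (seq25,(seq77,seq68)); its 3 tips in alphabetical order are the answer.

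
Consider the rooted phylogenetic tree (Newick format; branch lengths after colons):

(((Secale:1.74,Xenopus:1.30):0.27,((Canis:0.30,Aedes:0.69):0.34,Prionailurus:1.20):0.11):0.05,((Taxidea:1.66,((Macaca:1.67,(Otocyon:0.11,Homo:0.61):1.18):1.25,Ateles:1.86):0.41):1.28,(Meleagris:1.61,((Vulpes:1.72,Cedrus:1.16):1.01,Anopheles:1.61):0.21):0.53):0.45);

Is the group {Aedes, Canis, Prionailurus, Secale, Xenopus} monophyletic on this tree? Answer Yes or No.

The most recent common ancestor of these taxa subtends ((Secale,Xenopus),((Canis,Aedes),Prionailurus)).
That clade has exactly 5 tips — every listed taxon and nothing else — so the group is monophyletic.

Yes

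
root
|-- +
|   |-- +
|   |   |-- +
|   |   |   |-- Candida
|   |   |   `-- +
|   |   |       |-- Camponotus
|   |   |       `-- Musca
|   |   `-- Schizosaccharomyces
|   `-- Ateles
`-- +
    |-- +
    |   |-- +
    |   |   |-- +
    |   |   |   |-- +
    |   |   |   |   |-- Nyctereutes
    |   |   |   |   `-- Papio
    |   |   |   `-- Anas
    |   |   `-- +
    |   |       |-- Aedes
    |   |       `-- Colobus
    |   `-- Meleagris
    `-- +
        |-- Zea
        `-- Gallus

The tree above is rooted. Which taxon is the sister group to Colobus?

Aedes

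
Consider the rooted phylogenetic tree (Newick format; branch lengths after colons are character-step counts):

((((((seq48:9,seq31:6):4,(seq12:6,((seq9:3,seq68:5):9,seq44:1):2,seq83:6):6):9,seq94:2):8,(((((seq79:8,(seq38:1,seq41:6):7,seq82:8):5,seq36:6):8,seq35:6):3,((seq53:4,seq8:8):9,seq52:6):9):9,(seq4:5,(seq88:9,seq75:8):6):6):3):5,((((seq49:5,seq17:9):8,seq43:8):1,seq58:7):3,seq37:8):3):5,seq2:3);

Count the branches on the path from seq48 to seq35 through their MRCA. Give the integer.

8

The MRCA of seq48 and seq35 is the node subtending ((((seq48,seq31),(seq12,((seq9,seq68),seq44),seq83)),seq94),(((((seq79,(seq38,seq41),seq82),seq36),seq35),((seq53,seq8),seq52)),(seq4,(seq88,seq75)))).
From seq48 up to that node: 4 branches. From seq35 up to the same node: 4 branches. Total: 4 + 4 = 8.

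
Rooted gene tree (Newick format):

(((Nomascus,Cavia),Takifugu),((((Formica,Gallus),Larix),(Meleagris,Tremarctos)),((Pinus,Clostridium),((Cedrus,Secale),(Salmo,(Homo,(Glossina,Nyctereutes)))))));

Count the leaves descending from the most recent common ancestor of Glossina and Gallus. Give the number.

The MRCA of Glossina and Gallus is the node subtending ((((Formica,Gallus),Larix),(Meleagris,Tremarctos)),((Pinus,Clostridium),((Cedrus,Secale),(Salmo,(Homo,(Glossina,Nyctereutes)))))).
That clade contains 13 terminal taxa: Cedrus, Clostridium, Formica, Gallus, Glossina, Homo, Larix, Meleagris, Nyctereutes, Pinus, Salmo, Secale, Tremarctos.

13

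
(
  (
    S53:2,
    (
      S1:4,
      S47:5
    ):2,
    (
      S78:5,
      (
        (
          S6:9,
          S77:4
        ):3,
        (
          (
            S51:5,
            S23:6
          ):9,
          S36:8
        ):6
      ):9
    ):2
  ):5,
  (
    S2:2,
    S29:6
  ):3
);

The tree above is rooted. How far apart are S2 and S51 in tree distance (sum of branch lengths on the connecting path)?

41

The path runs S2 → … → MRCA → … → S51; the MRCA is the root of the tree.
Branch lengths along that path: 2 + 3 + 5 + 2 + 9 + 6 + 9 + 5 = 41.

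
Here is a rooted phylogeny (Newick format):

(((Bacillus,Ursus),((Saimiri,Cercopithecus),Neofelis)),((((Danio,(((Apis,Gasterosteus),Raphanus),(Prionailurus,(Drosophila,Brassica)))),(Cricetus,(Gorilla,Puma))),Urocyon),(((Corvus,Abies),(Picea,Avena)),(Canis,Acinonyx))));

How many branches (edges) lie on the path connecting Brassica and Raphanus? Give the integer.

The MRCA of Brassica and Raphanus is the node subtending (((Apis,Gasterosteus),Raphanus),(Prionailurus,(Drosophila,Brassica))).
From Brassica up to that node: 3 branches. From Raphanus up to the same node: 2 branches. Total: 3 + 2 = 5.

5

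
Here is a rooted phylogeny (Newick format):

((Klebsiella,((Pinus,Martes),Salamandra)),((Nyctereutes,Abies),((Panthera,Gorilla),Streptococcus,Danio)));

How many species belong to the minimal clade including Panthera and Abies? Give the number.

6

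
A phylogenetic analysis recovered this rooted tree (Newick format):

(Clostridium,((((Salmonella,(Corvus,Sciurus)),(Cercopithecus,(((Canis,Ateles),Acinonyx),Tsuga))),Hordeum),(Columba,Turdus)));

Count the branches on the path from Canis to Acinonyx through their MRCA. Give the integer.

The MRCA of Canis and Acinonyx is the node subtending ((Canis,Ateles),Acinonyx).
From Canis up to that node: 2 branches. From Acinonyx up to the same node: 1 branch. Total: 2 + 1 = 3.

3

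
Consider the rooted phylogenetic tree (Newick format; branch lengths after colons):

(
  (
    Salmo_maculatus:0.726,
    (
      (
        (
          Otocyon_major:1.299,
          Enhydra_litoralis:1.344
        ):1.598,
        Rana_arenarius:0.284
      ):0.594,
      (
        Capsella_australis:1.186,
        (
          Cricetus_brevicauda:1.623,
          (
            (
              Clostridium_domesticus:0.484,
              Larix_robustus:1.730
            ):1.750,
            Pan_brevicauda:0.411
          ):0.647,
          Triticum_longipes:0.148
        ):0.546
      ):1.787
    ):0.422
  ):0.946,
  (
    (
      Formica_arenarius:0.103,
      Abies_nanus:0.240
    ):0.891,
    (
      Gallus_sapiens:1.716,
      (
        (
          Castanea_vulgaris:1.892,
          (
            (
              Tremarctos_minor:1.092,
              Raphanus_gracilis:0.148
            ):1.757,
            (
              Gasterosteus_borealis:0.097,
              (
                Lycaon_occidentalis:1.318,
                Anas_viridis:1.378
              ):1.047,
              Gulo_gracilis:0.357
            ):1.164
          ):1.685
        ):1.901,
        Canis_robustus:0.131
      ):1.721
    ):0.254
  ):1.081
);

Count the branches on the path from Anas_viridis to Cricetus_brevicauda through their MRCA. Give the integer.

13

The MRCA of Anas_viridis and Cricetus_brevicauda is the root of the tree.
From Anas_viridis up to that node: 8 branches. From Cricetus_brevicauda up to the same node: 5 branches. Total: 8 + 5 = 13.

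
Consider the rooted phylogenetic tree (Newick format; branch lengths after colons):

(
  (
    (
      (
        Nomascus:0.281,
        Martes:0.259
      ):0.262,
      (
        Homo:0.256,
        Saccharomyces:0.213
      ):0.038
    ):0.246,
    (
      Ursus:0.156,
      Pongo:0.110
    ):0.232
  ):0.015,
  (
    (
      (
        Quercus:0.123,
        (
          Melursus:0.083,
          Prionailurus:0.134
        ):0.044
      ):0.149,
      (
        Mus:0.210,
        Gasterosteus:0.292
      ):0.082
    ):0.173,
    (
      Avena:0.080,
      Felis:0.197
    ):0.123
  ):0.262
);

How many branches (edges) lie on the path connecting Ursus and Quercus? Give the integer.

The MRCA of Ursus and Quercus is the root of the tree.
From Ursus up to that node: 3 branches. From Quercus up to the same node: 4 branches. Total: 3 + 4 = 7.

7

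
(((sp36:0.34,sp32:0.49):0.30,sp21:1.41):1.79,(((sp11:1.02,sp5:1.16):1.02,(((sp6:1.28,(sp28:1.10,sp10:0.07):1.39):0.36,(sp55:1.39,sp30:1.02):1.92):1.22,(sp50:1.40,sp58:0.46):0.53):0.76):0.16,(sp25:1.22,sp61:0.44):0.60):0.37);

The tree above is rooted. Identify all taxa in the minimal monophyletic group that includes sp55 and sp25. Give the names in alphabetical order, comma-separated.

Tracing sp55: it sits inside (sp55,sp30).
Tracing sp25: it sits inside (sp25,sp61).
The smallest clade enclosing both is (((sp11,sp5),(((sp6,(sp28,sp10)),(sp55,sp30)),(sp50,sp58))),(sp25,sp61)); the answer is its 11 terminal taxa in alphabetical order.

sp10, sp11, sp25, sp28, sp30, sp5, sp50, sp55, sp58, sp6, sp61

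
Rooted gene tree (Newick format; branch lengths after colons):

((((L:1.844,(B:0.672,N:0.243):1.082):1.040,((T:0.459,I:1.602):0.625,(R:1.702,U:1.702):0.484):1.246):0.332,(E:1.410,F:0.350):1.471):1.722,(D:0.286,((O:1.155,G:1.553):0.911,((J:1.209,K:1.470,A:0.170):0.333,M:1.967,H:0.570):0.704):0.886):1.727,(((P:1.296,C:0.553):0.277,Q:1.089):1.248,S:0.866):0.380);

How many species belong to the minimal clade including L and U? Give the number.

The MRCA of L and U is the node subtending ((L,(B,N)),((T,I),(R,U))).
That clade contains 7 terminal taxa: B, I, L, N, R, T, U.

7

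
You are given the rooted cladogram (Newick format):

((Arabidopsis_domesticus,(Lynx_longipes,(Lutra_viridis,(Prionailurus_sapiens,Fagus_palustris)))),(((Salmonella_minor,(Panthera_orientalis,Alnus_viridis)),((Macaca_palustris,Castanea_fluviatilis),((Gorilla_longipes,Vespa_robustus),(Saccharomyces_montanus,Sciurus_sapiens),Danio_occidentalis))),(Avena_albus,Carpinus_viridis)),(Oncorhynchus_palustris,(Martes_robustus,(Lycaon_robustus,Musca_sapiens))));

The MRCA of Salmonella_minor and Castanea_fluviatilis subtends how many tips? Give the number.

10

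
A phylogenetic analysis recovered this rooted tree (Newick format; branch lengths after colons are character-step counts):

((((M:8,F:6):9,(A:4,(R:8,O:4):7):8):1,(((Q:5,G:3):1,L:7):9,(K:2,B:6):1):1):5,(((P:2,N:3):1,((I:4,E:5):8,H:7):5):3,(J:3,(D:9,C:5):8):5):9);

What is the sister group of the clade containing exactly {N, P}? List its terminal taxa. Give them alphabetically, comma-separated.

The clade containing exactly {N, P} attaches to the tree at the node subtending ((P,N),((I,E),H)).
The other lineage descending from that same node — the sister group — is ((I,E),H); its 3 tips in alphabetical order are the answer.

E, H, I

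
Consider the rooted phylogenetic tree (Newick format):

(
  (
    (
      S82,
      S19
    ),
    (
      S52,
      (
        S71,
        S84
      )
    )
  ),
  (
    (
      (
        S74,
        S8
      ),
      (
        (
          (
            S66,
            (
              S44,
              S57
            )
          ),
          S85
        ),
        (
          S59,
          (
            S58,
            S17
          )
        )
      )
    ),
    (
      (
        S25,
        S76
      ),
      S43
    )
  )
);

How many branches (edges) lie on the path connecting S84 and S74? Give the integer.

8

The MRCA of S84 and S74 is the root of the tree.
From S84 up to that node: 4 branches. From S74 up to the same node: 4 branches. Total: 4 + 4 = 8.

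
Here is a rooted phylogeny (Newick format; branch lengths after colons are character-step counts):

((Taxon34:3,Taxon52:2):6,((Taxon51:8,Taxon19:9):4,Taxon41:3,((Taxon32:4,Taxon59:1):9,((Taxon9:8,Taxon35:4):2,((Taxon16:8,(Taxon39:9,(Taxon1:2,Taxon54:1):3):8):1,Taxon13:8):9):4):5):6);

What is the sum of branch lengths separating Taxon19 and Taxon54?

44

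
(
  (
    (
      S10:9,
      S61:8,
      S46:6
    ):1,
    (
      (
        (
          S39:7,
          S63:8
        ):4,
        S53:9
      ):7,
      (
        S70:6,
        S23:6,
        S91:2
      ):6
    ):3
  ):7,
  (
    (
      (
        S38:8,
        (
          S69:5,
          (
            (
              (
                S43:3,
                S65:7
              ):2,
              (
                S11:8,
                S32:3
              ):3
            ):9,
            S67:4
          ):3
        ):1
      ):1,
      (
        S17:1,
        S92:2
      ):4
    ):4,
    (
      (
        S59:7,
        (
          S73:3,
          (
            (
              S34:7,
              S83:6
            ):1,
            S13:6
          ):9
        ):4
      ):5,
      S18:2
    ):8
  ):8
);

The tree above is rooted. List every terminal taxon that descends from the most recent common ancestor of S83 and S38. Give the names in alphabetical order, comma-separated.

Tracing S83: it sits inside (S34,S83).
Tracing S38: it sits inside (S38,(S69,(((S43,S65),(S11,S32)),S67))).
The smallest clade enclosing both is (((S38,(S69,(((S43,S65),(S11,S32)),S67))),(S17,S92)),((S59,(S73,((S34,S83),S13))),S18)); the answer is its 15 terminal taxa in alphabetical order.

S11, S13, S17, S18, S32, S34, S38, S43, S59, S65, S67, S69, S73, S83, S92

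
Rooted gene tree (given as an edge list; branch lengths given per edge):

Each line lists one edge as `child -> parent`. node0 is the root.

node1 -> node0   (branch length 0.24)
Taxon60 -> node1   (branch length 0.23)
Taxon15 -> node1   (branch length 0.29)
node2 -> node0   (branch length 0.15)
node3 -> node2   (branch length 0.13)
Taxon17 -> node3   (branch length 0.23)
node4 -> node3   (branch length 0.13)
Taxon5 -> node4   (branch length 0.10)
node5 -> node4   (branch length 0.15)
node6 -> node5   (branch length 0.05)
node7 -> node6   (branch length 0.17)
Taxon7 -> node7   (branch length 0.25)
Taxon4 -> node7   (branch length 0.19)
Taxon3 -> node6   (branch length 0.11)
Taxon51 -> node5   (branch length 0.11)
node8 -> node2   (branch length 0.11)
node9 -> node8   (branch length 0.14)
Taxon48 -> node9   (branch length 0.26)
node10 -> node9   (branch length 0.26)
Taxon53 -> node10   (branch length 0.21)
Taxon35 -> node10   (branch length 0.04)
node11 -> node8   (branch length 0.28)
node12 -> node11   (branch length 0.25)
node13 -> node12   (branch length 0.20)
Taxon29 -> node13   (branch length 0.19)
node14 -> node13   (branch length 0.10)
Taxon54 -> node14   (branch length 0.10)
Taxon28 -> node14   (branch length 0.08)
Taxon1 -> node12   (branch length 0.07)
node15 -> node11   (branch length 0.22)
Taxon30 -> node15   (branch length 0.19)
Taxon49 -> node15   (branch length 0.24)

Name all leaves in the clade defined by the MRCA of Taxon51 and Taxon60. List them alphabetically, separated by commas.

Taxon1, Taxon15, Taxon17, Taxon28, Taxon29, Taxon3, Taxon30, Taxon35, Taxon4, Taxon48, Taxon49, Taxon5, Taxon51, Taxon53, Taxon54, Taxon60, Taxon7

Tracing Taxon51: it sits inside (((Taxon7,Taxon4),Taxon3),Taxon51).
Tracing Taxon60: it sits inside (Taxon60,Taxon15).
The smallest clade enclosing both is the whole tree (their MRCA is the root), so the answer is all 17 tips in alphabetical order.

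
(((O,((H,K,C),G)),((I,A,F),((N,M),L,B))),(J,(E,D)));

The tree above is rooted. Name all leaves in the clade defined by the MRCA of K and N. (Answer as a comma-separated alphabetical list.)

A, B, C, F, G, H, I, K, L, M, N, O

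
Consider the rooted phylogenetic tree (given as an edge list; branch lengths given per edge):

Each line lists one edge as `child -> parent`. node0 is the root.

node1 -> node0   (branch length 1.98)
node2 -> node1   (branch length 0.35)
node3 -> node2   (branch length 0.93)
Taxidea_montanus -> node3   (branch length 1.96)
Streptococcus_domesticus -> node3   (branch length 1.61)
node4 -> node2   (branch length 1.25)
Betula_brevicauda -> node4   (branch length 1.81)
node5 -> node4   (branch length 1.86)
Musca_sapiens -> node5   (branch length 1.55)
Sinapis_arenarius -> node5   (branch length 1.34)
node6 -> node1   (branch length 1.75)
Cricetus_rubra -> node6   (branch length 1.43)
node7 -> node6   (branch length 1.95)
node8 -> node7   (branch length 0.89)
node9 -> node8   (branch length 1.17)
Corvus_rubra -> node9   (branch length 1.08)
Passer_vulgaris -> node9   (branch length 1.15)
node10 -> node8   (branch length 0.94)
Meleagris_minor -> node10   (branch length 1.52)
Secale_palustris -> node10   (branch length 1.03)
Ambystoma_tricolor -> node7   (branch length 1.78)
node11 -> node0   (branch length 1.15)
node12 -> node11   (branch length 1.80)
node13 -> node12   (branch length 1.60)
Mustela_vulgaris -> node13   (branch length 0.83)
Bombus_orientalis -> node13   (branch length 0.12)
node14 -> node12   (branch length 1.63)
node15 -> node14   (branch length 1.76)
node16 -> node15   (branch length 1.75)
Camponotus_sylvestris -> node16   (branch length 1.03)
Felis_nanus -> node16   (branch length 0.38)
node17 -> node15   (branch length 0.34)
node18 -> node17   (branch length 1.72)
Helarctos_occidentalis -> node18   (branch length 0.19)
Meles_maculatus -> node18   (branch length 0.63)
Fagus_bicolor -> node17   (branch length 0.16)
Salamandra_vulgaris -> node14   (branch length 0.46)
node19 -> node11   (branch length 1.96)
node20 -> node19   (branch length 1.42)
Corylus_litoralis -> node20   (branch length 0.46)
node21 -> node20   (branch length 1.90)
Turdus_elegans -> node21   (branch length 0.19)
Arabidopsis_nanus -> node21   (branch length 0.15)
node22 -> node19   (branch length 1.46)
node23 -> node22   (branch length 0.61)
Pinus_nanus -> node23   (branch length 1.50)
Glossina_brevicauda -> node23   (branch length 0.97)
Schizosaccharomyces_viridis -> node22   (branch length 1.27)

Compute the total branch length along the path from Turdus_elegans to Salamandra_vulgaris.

The path runs Turdus_elegans → … → MRCA → … → Salamandra_vulgaris; the MRCA is the node subtending (((Mustela_vulgaris,Bombus_orientalis),(((Camponotus_sylvestris,Felis_nanus),((Helarctos_occidentalis,Meles_maculatus),Fagus_bicolor)),Salamandra_vulgaris)),((Corylus_litoralis,(Turdus_elegans,Arabidopsis_nanus)),((Pinus_nanus,Glossina_brevicauda),Schizosaccharomyces_viridis))).
Branch lengths along that path: 0.19 + 1.90 + 1.42 + 1.96 + 1.80 + 1.63 + 0.46 = 9.36.

9.36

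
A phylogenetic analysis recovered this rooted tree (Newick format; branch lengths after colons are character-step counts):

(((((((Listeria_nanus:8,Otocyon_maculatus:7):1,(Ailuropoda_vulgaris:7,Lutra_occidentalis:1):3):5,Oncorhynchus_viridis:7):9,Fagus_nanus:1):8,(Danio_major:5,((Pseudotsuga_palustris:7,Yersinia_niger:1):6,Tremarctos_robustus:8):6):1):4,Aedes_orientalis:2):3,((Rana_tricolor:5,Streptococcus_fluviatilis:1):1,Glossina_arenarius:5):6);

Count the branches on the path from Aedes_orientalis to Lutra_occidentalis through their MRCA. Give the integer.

The MRCA of Aedes_orientalis and Lutra_occidentalis is the node subtending ((((((Listeria_nanus,Otocyon_maculatus),(Ailuropoda_vulgaris,Lutra_occidentalis)),Oncorhynchus_viridis),Fagus_nanus),(Danio_major,((Pseudotsuga_palustris,Yersinia_niger),Tremarctos_robustus))),Aedes_orientalis).
From Aedes_orientalis up to that node: 1 branch. From Lutra_occidentalis up to the same node: 6 branches. Total: 1 + 6 = 7.

7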